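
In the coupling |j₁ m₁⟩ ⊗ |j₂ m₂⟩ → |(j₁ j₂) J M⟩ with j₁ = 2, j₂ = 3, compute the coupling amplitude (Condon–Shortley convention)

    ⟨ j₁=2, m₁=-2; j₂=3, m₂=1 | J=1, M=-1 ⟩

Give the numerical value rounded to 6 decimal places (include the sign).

j₁+j₂−J=4  J+j₁−j₂=0  J−j₁+j₂=2  j₁+j₂+J+1=7
(j₁±m₁, j₂±m₂, J±M) = (0,4,4,2,0,2)
P² = 2304/35
sum k=4..4:
  [4] +1/48 = 1/48
S = 1/48
C² = P²·S² = 1/35 ; C = +0.169031

+√(1/35) ≈ +0.169031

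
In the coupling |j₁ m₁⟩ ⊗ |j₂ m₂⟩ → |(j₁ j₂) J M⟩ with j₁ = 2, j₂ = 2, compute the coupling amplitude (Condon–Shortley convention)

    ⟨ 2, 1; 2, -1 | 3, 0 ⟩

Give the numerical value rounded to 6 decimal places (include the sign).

+√(2/5) ≈ +0.632456

triangle: 1!·3!·3!/8! = 36/40320
(j±m)!: 3!·1!·1!·3!·3!·3! = 1296
prefactor² = (2J+1)·Δ·N² = 81/10
  k=0: +1/(0!·1!·1!·1!·2!·2!) = 1/4
  k=1: −1/(1!·0!·0!·0!·3!·3!) = -1/36
Σ = 2/9  ⇒  CG² = 81/10·2/9² = 2/5
CG = +√(2/5) = +0.632456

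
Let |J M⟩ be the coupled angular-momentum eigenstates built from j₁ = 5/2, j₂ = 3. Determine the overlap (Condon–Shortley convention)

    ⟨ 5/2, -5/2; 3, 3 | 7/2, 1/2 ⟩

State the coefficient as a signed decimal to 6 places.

√[8·2!3!4!/10! · 0!5!6!0!4!3!] = √(55296/7)
  +(−1)^2/∏(2,0,3,4,0,0)! = 1/288  (running 1/288)
⟨..|..⟩ = √(55296/7)·(1/288) = +0.308607

+0.308607  (= +√(2/21))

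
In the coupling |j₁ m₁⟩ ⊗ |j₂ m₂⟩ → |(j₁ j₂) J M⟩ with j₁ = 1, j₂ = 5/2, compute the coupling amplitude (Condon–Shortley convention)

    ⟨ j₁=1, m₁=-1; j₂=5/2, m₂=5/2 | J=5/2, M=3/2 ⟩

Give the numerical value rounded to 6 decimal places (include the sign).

triangle: 1!·1!·4!/7! = 24/5040
(j±m)!: 0!·2!·5!·0!·4!·1! = 5760
prefactor² = (2J+1)·Δ·N² = 1152/7
  k=1: −1/(1!·0!·1!·4!·0!·0!) = -1/24
Σ = -1/24  ⇒  CG² = 1152/7·(-1/24)² = 2/7
CG = −√(2/7) = -0.534522

−√(2/7) ≈ -0.534522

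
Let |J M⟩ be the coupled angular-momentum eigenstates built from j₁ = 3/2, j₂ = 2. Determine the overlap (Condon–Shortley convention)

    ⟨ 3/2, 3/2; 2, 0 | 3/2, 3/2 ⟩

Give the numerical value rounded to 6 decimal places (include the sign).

√[4·2!1!2!/6! · 3!0!2!2!3!0!] = √(16/5)
  +(−1)^0/∏(0,2,0,2,1,0)! = 1/4  (running 1/4)
⟨..|..⟩ = √(16/5)·(1/4) = +0.447214

+0.447214  (= +√(1/5))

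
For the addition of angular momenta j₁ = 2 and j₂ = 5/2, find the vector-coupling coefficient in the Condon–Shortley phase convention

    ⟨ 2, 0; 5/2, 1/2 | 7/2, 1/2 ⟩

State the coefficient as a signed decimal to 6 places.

−√(4/105) = -0.195180

j₁+j₂−J=1  J+j₁−j₂=3  J−j₁+j₂=4  j₁+j₂+J+1=9
(j₁±m₁, j₂±m₂, J±M) = (2,2,3,2,4,3)
P² = 768/35
sum k=0..1:
  [0] +1/12 = 1/12
  [1] −1/8 = -1/8
S = -1/24
C² = P²·S² = 4/105 ; C = -0.195180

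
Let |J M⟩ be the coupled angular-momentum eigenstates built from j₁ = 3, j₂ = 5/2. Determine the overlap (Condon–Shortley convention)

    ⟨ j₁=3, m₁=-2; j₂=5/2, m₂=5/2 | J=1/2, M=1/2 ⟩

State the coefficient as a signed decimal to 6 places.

-0.218218

triangle: 5!*1!*0!/7! = 120/5040
(j±m)!: 1!*5!*5!*0!*1!*0! = 14400
prefactor² = (2J+1)*Δ*N² = 4800/7
  k=5: −1/(5!*0!*0!*0!*1!*0!) = -1/120
Σ = -1/120  ⇒  CG² = 4800/7*(-1/120)² = 1/21
CG = −√(1/21) = -0.218218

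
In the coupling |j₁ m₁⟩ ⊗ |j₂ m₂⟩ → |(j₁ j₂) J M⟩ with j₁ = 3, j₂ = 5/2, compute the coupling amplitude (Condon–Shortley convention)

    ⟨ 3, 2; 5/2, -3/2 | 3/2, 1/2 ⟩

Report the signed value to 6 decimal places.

-0.218218

triangle: 4!×2!×1!/8! = 48/40320
(j±m)!: 5!×1!×1!×4!×2!×1! = 5760
prefactor² = (2J+1)×Δ×N² = 192/7
  k=0: +1/(0!×4!×1!×1!×1!×0!) = 1/24
  k=1: −1/(1!×3!×0!×0!×2!×1!) = -1/12
Σ = -1/24  ⇒  CG² = 192/7×(-1/24)² = 1/21
CG = −√(1/21) = -0.218218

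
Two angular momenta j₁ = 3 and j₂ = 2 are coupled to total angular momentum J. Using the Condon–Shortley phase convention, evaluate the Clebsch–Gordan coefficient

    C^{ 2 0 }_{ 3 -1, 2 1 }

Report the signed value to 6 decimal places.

+√(1/7) ≈ +0.377964

√[5·3!3!1!/8! · 2!4!3!1!2!2!] = √(36/7)
  +(−1)^2/∏(2,1,2,1,1,0)! = 1/4  (running 1/4)
  +(−1)^3/∏(3,0,1,0,2,1)! = -1/12  (running 1/6)
⟨..|..⟩ = √(36/7)·(1/6) = +0.377964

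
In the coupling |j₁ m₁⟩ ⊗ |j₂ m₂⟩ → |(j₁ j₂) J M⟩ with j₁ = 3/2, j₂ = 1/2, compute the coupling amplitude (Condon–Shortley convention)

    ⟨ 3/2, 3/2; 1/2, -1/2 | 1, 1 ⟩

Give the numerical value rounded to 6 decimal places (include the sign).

triangle: 1!*2!*0!/4! = 2/24
(j±m)!: 3!*0!*0!*1!*2!*0! = 12
prefactor² = (2J+1)*Δ*N² = 3
  k=0: +1/(0!*1!*0!*0!*2!*0!) = 1/2
Σ = 1/2  ⇒  CG² = 3*1/2² = 3/4
CG = +√(3/4) = +0.866025

+√(3/4) = +0.866025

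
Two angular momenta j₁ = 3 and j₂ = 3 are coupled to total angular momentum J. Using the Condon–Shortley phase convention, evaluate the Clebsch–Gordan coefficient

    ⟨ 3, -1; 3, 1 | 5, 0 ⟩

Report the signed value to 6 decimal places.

j₁+j₂−J=1  J+j₁−j₂=5  J−j₁+j₂=5  j₁+j₂+J+1=12
(j₁±m₁, j₂±m₂, J±M) = (2,4,4,2,5,5)
P² = 76800/7
sum k=0..1:
  [0] +1/576 = 1/576
  [1] −1/144 = -1/144
S = -1/192
C² = P²·S² = 25/84 ; C = -0.545545

−√(25/84) = -0.545545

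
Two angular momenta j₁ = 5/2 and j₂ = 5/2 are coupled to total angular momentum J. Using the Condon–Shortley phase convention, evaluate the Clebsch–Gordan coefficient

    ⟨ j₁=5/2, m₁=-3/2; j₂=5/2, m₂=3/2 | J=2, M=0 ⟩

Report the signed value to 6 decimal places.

√[5·3!2!2!/8! · 1!4!4!1!2!2!] = √(48/7)
  +(−1)^2/∏(2,1,2,2,0,0)! = 1/8  (running 1/8)
  +(−1)^3/∏(3,0,1,1,1,1)! = -1/6  (running -1/24)
⟨..|..⟩ = √(48/7)·(-1/24) = -0.109109

-0.109109  (= −√(1/84))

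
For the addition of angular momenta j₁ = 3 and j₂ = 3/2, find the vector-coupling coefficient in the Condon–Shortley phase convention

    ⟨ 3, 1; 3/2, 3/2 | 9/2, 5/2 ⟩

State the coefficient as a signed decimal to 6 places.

+√(5/12) ≈ +0.645497

j₁+j₂−J=0  J+j₁−j₂=6  J−j₁+j₂=3  j₁+j₂+J+1=10
(j₁±m₁, j₂±m₂, J±M) = (4,2,3,0,7,2)
P² = 34560
sum k=0..0:
  [0] +1/288 = 1/288
S = 1/288
C² = P²·S² = 5/12 ; C = +0.645497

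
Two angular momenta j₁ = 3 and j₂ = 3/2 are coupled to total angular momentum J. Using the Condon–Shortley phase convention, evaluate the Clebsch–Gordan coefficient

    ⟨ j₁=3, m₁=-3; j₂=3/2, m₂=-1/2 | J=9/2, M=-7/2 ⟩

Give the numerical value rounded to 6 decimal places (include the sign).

triangle: 0!*6!*3!/10! = 4320/3628800
(j±m)!: 0!*6!*1!*2!*1!*8! = 58060800
prefactor² = (2J+1)*Δ*N² = 691200
  k=0: +1/(0!*0!*6!*1!*0!*2!) = 1/1440
Σ = 1/1440  ⇒  CG² = 691200*1/1440² = 1/3
CG = +√(1/3) = +0.577350

+0.577350  (= +√(1/3))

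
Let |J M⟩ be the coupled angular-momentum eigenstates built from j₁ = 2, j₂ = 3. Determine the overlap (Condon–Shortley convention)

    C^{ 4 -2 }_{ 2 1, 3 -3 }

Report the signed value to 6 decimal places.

+√(27/140) = +0.439155

√[9·1!3!5!/10! · 3!1!0!6!2!6!] = √(77760/7)
  +(−1)^0/∏(0,1,1,0,2,5)! = 1/240  (running 1/240)
⟨..|..⟩ = √(77760/7)·(1/240) = +0.439155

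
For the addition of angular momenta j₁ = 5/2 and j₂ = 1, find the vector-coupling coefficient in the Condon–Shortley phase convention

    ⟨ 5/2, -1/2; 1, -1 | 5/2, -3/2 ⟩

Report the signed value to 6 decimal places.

j₁+j₂−J=1  J+j₁−j₂=4  J−j₁+j₂=1  j₁+j₂+J+1=7
(j₁±m₁, j₂±m₂, J±M) = (2,3,0,2,1,4)
P² = 576/35
sum k=0..0:
  [0] +1/6 = 1/6
S = 1/6
C² = P²·S² = 16/35 ; C = +0.676123

+0.676123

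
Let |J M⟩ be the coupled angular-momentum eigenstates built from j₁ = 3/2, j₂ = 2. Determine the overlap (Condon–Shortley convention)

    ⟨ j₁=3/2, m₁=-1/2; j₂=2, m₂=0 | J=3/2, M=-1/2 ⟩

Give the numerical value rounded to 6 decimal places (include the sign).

j₁+j₂−J=2  J+j₁−j₂=1  J−j₁+j₂=2  j₁+j₂+J+1=6
(j₁±m₁, j₂±m₂, J±M) = (1,2,2,2,1,2)
P² = 16/45
sum k=1..2:
  [1] −1/1 = -1
  [2] +1/4 = 1/4
S = -3/4
C² = P²·S² = 1/5 ; C = -0.447214

−√(1/5) = -0.447214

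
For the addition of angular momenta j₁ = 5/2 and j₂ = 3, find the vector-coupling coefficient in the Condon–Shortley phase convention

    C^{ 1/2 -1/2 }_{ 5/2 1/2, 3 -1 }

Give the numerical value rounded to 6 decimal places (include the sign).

j₁+j₂−J=5  J+j₁−j₂=0  J−j₁+j₂=1  j₁+j₂+J+1=7
(j₁±m₁, j₂±m₂, J±M) = (3,2,2,4,0,1)
P² = 192/7
sum k=2..2:
  [2] +1/12 = 1/12
S = 1/12
C² = P²·S² = 4/21 ; C = +0.436436

+0.436436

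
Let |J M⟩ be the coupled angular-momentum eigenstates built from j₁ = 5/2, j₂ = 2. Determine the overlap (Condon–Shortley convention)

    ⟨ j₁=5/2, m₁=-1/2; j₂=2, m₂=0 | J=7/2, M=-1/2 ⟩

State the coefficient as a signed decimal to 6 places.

j₁+j₂−J=1  J+j₁−j₂=4  J−j₁+j₂=3  j₁+j₂+J+1=9
(j₁±m₁, j₂±m₂, J±M) = (2,3,2,2,3,4)
P² = 768/35
sum k=0..1:
  [0] +1/12 = 1/12
  [1] −1/8 = -1/8
S = -1/24
C² = P²·S² = 4/105 ; C = -0.195180

-0.195180  (= −√(4/105))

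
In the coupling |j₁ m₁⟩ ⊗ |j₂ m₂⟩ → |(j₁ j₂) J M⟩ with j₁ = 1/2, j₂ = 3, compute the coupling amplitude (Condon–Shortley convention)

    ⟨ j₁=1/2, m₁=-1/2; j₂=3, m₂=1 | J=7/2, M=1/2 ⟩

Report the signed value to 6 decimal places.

√[8·0!1!6!/8! · 0!1!4!2!4!3!] = √(6912/7)
  +(−1)^0/∏(0,0,1,4,0,2)! = 1/48  (running 1/48)
⟨..|..⟩ = √(6912/7)·(1/48) = +0.654654

+√(3/7) = +0.654654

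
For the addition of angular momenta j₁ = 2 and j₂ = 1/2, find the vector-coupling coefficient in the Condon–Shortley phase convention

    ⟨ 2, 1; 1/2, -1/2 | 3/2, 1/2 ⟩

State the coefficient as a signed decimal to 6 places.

triangle: 1!*3!*0!/5! = 6/120
(j±m)!: 3!*1!*0!*1!*2!*1! = 12
prefactor² = (2J+1)*Δ*N² = 12/5
  k=0: +1/(0!*1!*1!*0!*2!*0!) = 1/2
Σ = 1/2  ⇒  CG² = 12/5*1/2² = 3/5
CG = +√(3/5) = +0.774597

+√(3/5) = +0.774597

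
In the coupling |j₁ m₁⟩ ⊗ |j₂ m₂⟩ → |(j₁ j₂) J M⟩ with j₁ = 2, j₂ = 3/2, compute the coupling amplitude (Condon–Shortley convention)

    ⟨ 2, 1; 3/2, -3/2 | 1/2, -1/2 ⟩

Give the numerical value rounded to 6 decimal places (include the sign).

+0.316228  (= +√(1/10))

triangle: 3!·1!·0!/5! = 6/120
(j±m)!: 3!·1!·0!·3!·0!·1! = 36
prefactor² = (2J+1)·Δ·N² = 18/5
  k=0: +1/(0!·3!·1!·0!·0!·0!) = 1/6
Σ = 1/6  ⇒  CG² = 18/5·1/6² = 1/10
CG = +√(1/10) = +0.316228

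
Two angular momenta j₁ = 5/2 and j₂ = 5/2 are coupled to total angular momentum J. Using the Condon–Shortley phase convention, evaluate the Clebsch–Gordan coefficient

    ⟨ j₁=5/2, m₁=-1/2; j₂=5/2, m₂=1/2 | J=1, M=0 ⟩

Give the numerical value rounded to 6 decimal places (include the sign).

+0.119523

j₁+j₂−J=4  J+j₁−j₂=1  J−j₁+j₂=1  j₁+j₂+J+1=7
(j₁±m₁, j₂±m₂, J±M) = (2,3,3,2,1,1)
P² = 72/35
sum k=2..3:
  [2] +1/4 = 1/4
  [3] −1/6 = -1/6
S = 1/12
C² = P²·S² = 1/70 ; C = +0.119523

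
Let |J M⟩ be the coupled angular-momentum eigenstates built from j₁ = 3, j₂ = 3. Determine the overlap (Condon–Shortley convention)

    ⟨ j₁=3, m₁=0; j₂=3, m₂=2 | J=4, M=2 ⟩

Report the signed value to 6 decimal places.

+0.139573  (= +√(3/154))

j₁+j₂−J=2  J+j₁−j₂=4  J−j₁+j₂=4  j₁+j₂+J+1=11
(j₁±m₁, j₂±m₂, J±M) = (3,3,5,1,6,2)
P² = 124416/77
sum k=1..2:
  [1] −1/96 = -1/96
  [2] +1/72 = 1/72
S = 1/288
C² = P²·S² = 3/154 ; C = +0.139573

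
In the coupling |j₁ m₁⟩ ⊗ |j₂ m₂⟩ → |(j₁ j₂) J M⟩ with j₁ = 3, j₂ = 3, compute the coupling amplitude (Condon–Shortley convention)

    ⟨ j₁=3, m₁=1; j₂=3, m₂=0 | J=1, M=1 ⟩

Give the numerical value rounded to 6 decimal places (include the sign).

+0.462910

√[3·5!1!1!/8! · 4!2!3!3!2!0!] = √(216/7)
  +(−1)^2/∏(2,3,0,1,1,0)! = 1/12  (running 1/12)
⟨..|..⟩ = √(216/7)·(1/12) = +0.462910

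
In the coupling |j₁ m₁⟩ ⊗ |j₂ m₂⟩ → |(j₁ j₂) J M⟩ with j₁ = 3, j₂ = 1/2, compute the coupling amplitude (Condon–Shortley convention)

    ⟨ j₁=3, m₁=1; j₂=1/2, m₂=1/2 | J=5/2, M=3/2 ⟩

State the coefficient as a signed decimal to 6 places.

√[6·1!5!0!/7! · 4!2!1!0!4!1!] = √(1152/7)
  +(−1)^1/∏(1,0,1,0,4,0)! = -1/24  (running -1/24)
⟨..|..⟩ = √(1152/7)·(-1/24) = -0.534522

−√(2/7) = -0.534522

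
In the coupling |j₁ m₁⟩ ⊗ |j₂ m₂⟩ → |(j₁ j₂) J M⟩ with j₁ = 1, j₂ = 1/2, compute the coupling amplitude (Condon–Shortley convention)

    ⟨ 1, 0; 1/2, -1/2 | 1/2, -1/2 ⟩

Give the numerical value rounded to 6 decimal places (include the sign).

j₁+j₂−J=1  J+j₁−j₂=1  J−j₁+j₂=0  j₁+j₂+J+1=3
(j₁±m₁, j₂±m₂, J±M) = (1,1,0,1,0,1)
P² = 1/3
sum k=0..0:
  [0] +1/1 = 1
S = 1
C² = P²·S² = 1/3 ; C = +0.577350

+0.577350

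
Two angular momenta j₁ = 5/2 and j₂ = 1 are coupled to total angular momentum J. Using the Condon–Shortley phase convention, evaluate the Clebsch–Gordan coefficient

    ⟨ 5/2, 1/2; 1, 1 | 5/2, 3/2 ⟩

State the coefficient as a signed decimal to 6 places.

−√(16/35) ≈ -0.676123

√[6·1!4!1!/7! · 3!2!2!0!4!1!] = √(576/35)
  +(−1)^1/∏(1,0,1,1,3,0)! = -1/6  (running -1/6)
⟨..|..⟩ = √(576/35)·(-1/6) = -0.676123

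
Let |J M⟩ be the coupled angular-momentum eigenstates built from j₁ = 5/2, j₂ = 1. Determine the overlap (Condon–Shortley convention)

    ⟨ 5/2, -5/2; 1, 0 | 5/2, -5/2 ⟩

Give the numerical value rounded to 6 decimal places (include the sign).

triangle: 1!×4!×1!/7! = 24/5040
(j±m)!: 0!×5!×1!×1!×0!×5! = 14400
prefactor² = (2J+1)×Δ×N² = 2880/7
  k=1: −1/(1!×0!×4!×0!×0!×1!) = -1/24
Σ = -1/24  ⇒  CG² = 2880/7×(-1/24)² = 5/7
CG = −√(5/7) = -0.845154

−√(5/7) = -0.845154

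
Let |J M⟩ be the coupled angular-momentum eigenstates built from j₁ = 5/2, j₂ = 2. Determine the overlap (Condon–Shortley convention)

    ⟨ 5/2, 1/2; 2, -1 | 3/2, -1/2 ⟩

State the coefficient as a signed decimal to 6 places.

√[4·3!2!1!/7! · 3!2!1!3!1!2!] = √(48/35)
  +(−1)^0/∏(0,3,2,1,0,0)! = 1/12  (running 1/12)
  +(−1)^1/∏(1,2,1,0,1,1)! = -1/2  (running -5/12)
⟨..|..⟩ = √(48/35)·(-5/12) = -0.487950

−√(5/21) = -0.487950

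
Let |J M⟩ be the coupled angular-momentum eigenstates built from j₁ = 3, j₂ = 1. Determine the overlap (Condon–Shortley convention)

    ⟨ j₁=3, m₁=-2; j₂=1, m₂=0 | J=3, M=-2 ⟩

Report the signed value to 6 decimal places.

j₁+j₂−J=1  J+j₁−j₂=5  J−j₁+j₂=1  j₁+j₂+J+1=8
(j₁±m₁, j₂±m₂, J±M) = (1,5,1,1,1,5)
P² = 300
sum k=0..1:
  [0] +1/120 = 1/120
  [1] −1/24 = -1/24
S = -1/30
C² = P²·S² = 1/3 ; C = -0.577350

-0.577350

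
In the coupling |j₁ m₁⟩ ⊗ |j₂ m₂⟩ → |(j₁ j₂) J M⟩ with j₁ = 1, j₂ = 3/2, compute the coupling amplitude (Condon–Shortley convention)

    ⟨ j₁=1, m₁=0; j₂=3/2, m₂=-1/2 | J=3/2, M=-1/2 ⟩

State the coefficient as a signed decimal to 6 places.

triangle: 1!·1!·2!/5! = 2/120
(j±m)!: 1!·1!·1!·2!·1!·2! = 4
prefactor² = (2J+1)·Δ·N² = 4/15
  k=0: +1/(0!·1!·1!·1!·0!·1!) = 1
  k=1: −1/(1!·0!·0!·0!·1!·2!) = -1/2
Σ = 1/2  ⇒  CG² = 4/15·1/2² = 1/15
CG = +√(1/15) = +0.258199

+0.258199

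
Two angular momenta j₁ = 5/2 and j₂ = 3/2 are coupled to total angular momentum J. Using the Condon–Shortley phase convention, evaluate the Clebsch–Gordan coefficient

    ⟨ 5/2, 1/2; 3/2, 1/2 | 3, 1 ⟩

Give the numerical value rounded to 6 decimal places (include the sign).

-0.129099  (= −√(1/60))

triangle: 1!·4!·2!/8! = 48/40320
(j±m)!: 3!·2!·2!·1!·4!·2! = 1152
prefactor² = (2J+1)·Δ·N² = 48/5
  k=0: +1/(0!·1!·2!·2!·2!·0!) = 1/8
  k=1: −1/(1!·0!·1!·1!·3!·1!) = -1/6
Σ = -1/24  ⇒  CG² = 48/5·(-1/24)² = 1/60
CG = −√(1/60) = -0.129099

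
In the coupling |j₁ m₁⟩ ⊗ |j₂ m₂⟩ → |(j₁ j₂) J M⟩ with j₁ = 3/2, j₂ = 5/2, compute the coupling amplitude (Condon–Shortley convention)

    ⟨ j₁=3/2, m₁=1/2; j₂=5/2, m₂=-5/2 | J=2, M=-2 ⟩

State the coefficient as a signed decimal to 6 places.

j₁+j₂−J=2  J+j₁−j₂=1  J−j₁+j₂=3  j₁+j₂+J+1=7
(j₁±m₁, j₂±m₂, J±M) = (2,1,0,5,0,4)
P² = 480/7
sum k=0..0:
  [0] +1/12 = 1/12
S = 1/12
C² = P²·S² = 10/21 ; C = +0.690066

+√(10/21) = +0.690066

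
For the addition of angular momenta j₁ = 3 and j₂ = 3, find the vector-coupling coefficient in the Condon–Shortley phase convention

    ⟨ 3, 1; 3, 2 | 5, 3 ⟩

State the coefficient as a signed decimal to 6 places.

-0.408248

triangle: 1!·5!·5!/12! = 14400/479001600
(j±m)!: 4!·2!·5!·1!·8!·2! = 464486400
prefactor² = (2J+1)·Δ·N² = 153600
  k=0: +1/(0!·1!·2!·5!·3!·0!) = 1/1440
  k=1: −1/(1!·0!·1!·4!·4!·1!) = -1/576
Σ = -1/960  ⇒  CG² = 153600·(-1/960)² = 1/6
CG = −√(1/6) = -0.408248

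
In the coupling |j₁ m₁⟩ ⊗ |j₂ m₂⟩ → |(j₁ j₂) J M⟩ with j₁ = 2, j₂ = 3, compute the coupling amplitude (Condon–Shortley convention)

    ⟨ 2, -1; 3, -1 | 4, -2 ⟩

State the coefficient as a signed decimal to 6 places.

-0.188982

triangle: 1!*3!*5!/10! = 720/3628800
(j±m)!: 1!*3!*2!*4!*2!*6! = 414720
prefactor² = (2J+1)*Δ*N² = 5184/7
  k=0: +1/(0!*1!*3!*2!*0!*3!) = 1/72
  k=1: −1/(1!*0!*2!*1!*1!*4!) = -1/48
Σ = -1/144  ⇒  CG² = 5184/7*(-1/144)² = 1/28
CG = −√(1/28) = -0.188982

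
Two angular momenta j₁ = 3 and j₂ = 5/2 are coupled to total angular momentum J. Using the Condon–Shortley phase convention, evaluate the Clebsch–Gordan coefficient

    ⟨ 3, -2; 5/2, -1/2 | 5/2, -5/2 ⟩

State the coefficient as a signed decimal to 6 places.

√[6·3!3!2!/9! · 1!5!2!3!0!5!] = √(1440/7)
  +(−1)^2/∏(2,1,3,0,0,2)! = 1/24  (running 1/24)
⟨..|..⟩ = √(1440/7)·(1/24) = +0.597614

+√(5/14) = +0.597614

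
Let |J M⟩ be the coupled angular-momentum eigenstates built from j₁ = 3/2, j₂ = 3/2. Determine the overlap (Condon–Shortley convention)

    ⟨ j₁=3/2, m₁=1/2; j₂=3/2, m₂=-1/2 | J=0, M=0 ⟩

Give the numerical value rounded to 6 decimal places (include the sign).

j₁+j₂−J=3  J+j₁−j₂=0  J−j₁+j₂=0  j₁+j₂+J+1=4
(j₁±m₁, j₂±m₂, J±M) = (2,1,1,2,0,0)
P² = 1
sum k=1..1:
  [1] −1/2 = -1/2
S = -1/2
C² = P²·S² = 1/4 ; C = -0.500000

-0.500000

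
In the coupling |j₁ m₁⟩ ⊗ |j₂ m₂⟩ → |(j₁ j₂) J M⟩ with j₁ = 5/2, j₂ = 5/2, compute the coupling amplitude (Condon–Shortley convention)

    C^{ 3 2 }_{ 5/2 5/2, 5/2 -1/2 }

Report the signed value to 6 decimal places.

+√(5/12) = +0.645497

j₁+j₂−J=2  J+j₁−j₂=3  J−j₁+j₂=3  j₁+j₂+J+1=9
(j₁±m₁, j₂±m₂, J±M) = (5,0,2,3,5,1)
P² = 240
sum k=0..0:
  [0] +1/24 = 1/24
S = 1/24
C² = P²·S² = 5/12 ; C = +0.645497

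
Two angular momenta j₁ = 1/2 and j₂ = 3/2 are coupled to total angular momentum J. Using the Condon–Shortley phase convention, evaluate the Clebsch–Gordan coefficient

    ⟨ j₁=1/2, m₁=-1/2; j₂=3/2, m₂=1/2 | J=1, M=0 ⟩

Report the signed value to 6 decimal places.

triangle: 1!·0!·2!/4! = 2/24
(j±m)!: 0!·1!·2!·1!·1!·1! = 2
prefactor² = (2J+1)·Δ·N² = 1/2
  k=1: −1/(1!·0!·0!·1!·0!·1!) = -1
Σ = -1  ⇒  CG² = 1/2·(-1)² = 1/2
CG = −√(1/2) = -0.707107

−√(1/2) ≈ -0.707107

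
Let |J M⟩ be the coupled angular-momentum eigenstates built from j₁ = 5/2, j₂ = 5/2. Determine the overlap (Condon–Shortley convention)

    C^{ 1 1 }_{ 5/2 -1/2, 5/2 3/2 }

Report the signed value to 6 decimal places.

√[3·4!1!1!/7! · 2!3!4!1!2!0!] = √(288/35)
  +(−1)^3/∏(3,1,0,1,1,0)! = -1/6  (running -1/6)
⟨..|..⟩ = √(288/35)·(-1/6) = -0.478091

-0.478091  (= −√(8/35))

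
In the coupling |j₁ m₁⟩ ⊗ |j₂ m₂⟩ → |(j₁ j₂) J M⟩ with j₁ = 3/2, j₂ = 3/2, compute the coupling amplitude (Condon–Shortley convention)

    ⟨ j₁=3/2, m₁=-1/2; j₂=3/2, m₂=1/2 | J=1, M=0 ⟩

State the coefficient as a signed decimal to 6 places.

j₁+j₂−J=2  J+j₁−j₂=1  J−j₁+j₂=1  j₁+j₂+J+1=5
(j₁±m₁, j₂±m₂, J±M) = (1,2,2,1,1,1)
P² = 1/5
sum k=1..2:
  [1] −1/1 = -1
  [2] +1/2 = 1/2
S = -1/2
C² = P²·S² = 1/20 ; C = -0.223607

-0.223607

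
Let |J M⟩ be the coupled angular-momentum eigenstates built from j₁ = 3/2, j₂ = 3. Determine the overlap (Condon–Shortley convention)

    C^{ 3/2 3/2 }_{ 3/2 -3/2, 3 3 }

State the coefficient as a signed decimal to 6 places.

−√(4/7) = -0.755929

j₁+j₂−J=3  J+j₁−j₂=0  J−j₁+j₂=3  j₁+j₂+J+1=7
(j₁±m₁, j₂±m₂, J±M) = (0,3,6,0,3,0)
P² = 5184/7
sum k=3..3:
  [3] −1/36 = -1/36
S = -1/36
C² = P²·S² = 4/7 ; C = -0.755929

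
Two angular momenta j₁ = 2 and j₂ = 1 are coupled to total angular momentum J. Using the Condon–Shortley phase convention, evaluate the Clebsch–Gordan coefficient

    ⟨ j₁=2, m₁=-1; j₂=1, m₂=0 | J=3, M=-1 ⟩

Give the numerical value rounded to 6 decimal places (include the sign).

+√(8/15) = +0.730297

triangle: 0!*4!*2!/7! = 48/5040
(j±m)!: 1!*3!*1!*1!*2!*4! = 288
prefactor² = (2J+1)*Δ*N² = 96/5
  k=0: +1/(0!*0!*3!*1!*1!*1!) = 1/6
Σ = 1/6  ⇒  CG² = 96/5*1/6² = 8/15
CG = +√(8/15) = +0.730297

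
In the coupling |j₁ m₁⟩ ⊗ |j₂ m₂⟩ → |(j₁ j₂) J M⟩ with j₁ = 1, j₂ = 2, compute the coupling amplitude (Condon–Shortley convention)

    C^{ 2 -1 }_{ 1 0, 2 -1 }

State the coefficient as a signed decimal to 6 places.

+0.408248  (= +√(1/6))

triangle: 1!*1!*3!/6! = 6/720
(j±m)!: 1!*1!*1!*3!*1!*3! = 36
prefactor² = (2J+1)*Δ*N² = 3/2
  k=0: +1/(0!*1!*1!*1!*0!*2!) = 1/2
  k=1: −1/(1!*0!*0!*0!*1!*3!) = -1/6
Σ = 1/3  ⇒  CG² = 3/2*1/3² = 1/6
CG = +√(1/6) = +0.408248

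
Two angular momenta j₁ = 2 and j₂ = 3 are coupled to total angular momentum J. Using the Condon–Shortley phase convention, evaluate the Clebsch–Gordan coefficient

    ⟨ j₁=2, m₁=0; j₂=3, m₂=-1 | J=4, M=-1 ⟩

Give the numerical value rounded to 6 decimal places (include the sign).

√[9·1!3!5!/10! · 2!2!2!4!3!5!] = √(1728/7)
  +(−1)^0/∏(0,1,2,2,1,3)! = 1/24  (running 1/24)
  +(−1)^1/∏(1,0,1,1,2,4)! = -1/48  (running 1/48)
⟨..|..⟩ = √(1728/7)·(1/48) = +0.327327

+0.327327  (= +√(3/28))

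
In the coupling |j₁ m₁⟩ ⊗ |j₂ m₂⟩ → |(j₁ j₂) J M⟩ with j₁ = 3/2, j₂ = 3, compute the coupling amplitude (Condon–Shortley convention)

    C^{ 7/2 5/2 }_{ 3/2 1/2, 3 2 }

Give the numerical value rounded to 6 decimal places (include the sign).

-0.377964

j₁+j₂−J=1  J+j₁−j₂=2  J−j₁+j₂=5  j₁+j₂+J+1=9
(j₁±m₁, j₂±m₂, J±M) = (2,1,5,1,6,1)
P² = 6400/7
sum k=0..1:
  [0] +1/120 = 1/120
  [1] −1/48 = -1/48
S = -1/80
C² = P²·S² = 1/7 ; C = -0.377964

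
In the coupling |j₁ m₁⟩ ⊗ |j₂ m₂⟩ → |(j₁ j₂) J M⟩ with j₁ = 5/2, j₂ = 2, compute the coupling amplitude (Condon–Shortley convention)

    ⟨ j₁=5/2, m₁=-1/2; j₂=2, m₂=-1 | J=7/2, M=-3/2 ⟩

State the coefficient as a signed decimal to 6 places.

+√(2/21) ≈ +0.308607

triangle: 1!×4!×3!/9! = 144/362880
(j±m)!: 2!×3!×1!×3!×2!×5! = 17280
prefactor² = (2J+1)×Δ×N² = 384/7
  k=0: +1/(0!×1!×3!×1!×1!×2!) = 1/12
  k=1: −1/(1!×0!×2!×0!×2!×3!) = -1/24
Σ = 1/24  ⇒  CG² = 384/7×1/24² = 2/21
CG = +√(2/21) = +0.308607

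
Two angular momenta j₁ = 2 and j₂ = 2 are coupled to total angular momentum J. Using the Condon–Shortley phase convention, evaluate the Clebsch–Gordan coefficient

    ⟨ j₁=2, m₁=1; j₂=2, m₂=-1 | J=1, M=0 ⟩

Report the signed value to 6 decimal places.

triangle: 3!×1!×1!/6! = 6/720
(j±m)!: 3!×1!×1!×3!×1!×1! = 36
prefactor² = (2J+1)×Δ×N² = 9/10
  k=0: +1/(0!×3!×1!×1!×0!×0!) = 1/6
  k=1: −1/(1!×2!×0!×0!×1!×1!) = -1/2
Σ = -1/3  ⇒  CG² = 9/10×(-1/3)² = 1/10
CG = −√(1/10) = -0.316228

-0.316228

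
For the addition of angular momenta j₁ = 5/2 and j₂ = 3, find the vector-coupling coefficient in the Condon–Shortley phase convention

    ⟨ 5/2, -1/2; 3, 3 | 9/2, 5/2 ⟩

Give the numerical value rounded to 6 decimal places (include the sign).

−√(3/11) = -0.522233

triangle: 1!*4!*5!/11! = 2880/39916800
(j±m)!: 2!*3!*6!*0!*7!*2! = 87091200
prefactor² = (2J+1)*Δ*N² = 691200/11
  k=1: −1/(1!*0!*2!*5!*2!*0!) = -1/480
Σ = -1/480  ⇒  CG² = 691200/11*(-1/480)² = 3/11
CG = −√(3/11) = -0.522233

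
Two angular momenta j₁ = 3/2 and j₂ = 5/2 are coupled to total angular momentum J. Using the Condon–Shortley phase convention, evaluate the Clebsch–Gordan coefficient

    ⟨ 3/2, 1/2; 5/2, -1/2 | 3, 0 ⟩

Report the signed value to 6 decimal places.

+√(1/5) ≈ +0.447214

j₁+j₂−J=1  J+j₁−j₂=2  J−j₁+j₂=4  j₁+j₂+J+1=8
(j₁±m₁, j₂±m₂, J±M) = (2,1,2,3,3,3)
P² = 36/5
sum k=0..1:
  [0] +1/4 = 1/4
  [1] −1/12 = -1/12
S = 1/6
C² = P²·S² = 1/5 ; C = +0.447214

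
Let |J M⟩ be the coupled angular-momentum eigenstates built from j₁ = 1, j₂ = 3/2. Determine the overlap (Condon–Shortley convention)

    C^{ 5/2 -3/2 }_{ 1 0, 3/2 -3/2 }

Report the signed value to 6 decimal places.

+0.632456

j₁+j₂−J=0  J+j₁−j₂=2  J−j₁+j₂=3  j₁+j₂+J+1=6
(j₁±m₁, j₂±m₂, J±M) = (1,1,0,3,1,4)
P² = 72/5
sum k=0..0:
  [0] +1/6 = 1/6
S = 1/6
C² = P²·S² = 2/5 ; C = +0.632456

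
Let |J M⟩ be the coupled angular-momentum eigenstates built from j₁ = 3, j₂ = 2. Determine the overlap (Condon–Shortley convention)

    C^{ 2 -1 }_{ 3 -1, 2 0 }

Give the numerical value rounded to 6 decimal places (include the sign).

+√(1/7) = +0.377964

√[5·3!3!1!/8! · 2!4!2!2!1!3!] = √(36/7)
  +(−1)^1/∏(1,2,3,1,0,0)! = -1/12  (running -1/12)
  +(−1)^2/∏(2,1,2,0,1,1)! = 1/4  (running 1/6)
⟨..|..⟩ = √(36/7)·(1/6) = +0.377964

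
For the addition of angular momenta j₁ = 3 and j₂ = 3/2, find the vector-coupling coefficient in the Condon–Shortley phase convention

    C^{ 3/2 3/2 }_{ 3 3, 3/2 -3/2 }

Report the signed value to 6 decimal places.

j₁+j₂−J=3  J+j₁−j₂=3  J−j₁+j₂=0  j₁+j₂+J+1=7
(j₁±m₁, j₂±m₂, J±M) = (6,0,0,3,3,0)
P² = 5184/7
sum k=0..0:
  [0] +1/36 = 1/36
S = 1/36
C² = P²·S² = 4/7 ; C = +0.755929

+√(4/7) ≈ +0.755929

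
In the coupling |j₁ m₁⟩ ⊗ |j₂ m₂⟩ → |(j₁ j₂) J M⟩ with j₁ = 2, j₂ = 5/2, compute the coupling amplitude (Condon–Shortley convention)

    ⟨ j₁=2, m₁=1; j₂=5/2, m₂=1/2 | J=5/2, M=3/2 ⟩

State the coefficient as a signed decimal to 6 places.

−√(6/35) = -0.414039

√[6·2!2!3!/8! · 3!1!3!2!4!1!] = √(216/35)
  +(−1)^0/∏(0,2,1,3,1,0)! = 1/12  (running 1/12)
  +(−1)^1/∏(1,1,0,2,2,1)! = -1/4  (running -1/6)
⟨..|..⟩ = √(216/35)·(-1/6) = -0.414039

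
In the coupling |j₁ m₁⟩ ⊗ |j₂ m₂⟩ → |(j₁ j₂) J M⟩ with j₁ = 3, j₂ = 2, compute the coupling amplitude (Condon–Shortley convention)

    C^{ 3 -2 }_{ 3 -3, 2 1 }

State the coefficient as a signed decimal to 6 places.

+√(5/12) = +0.645497

triangle: 2!*4!*2!/9! = 96/362880
(j±m)!: 0!*6!*3!*1!*1!*5! = 518400
prefactor² = (2J+1)*Δ*N² = 960
  k=2: +1/(2!*0!*4!*1!*0!*1!) = 1/48
Σ = 1/48  ⇒  CG² = 960*1/48² = 5/12
CG = +√(5/12) = +0.645497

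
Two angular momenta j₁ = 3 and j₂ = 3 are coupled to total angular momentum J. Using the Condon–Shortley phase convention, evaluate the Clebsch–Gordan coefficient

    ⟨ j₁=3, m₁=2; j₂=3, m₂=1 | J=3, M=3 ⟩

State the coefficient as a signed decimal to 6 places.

-0.577350

j₁+j₂−J=3  J+j₁−j₂=3  J−j₁+j₂=3  j₁+j₂+J+1=10
(j₁±m₁, j₂±m₂, J±M) = (5,1,4,2,6,0)
P² = 1728
sum k=1..1:
  [1] −1/72 = -1/72
S = -1/72
C² = P²·S² = 1/3 ; C = -0.577350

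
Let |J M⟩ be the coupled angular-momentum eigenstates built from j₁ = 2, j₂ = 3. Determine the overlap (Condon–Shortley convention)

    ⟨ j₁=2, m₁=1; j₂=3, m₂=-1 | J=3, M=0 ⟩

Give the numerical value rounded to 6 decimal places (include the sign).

triangle: 2!·2!·4!/9! = 96/362880
(j±m)!: 3!·1!·2!·4!·3!·3! = 10368
prefactor² = (2J+1)·Δ·N² = 96/5
  k=0: +1/(0!·2!·1!·2!·1!·2!) = 1/8
  k=1: −1/(1!·1!·0!·1!·2!·3!) = -1/12
Σ = 1/24  ⇒  CG² = 96/5·1/24² = 1/30
CG = +√(1/30) = +0.182574

+√(1/30) ≈ +0.182574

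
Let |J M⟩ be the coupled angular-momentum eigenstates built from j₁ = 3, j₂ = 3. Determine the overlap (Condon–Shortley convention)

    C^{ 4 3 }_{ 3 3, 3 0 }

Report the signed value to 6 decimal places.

j₁+j₂−J=2  J+j₁−j₂=4  J−j₁+j₂=4  j₁+j₂+J+1=11
(j₁±m₁, j₂±m₂, J±M) = (6,0,3,3,7,1)
P² = 373248/11
sum k=0..0:
  [0] +1/288 = 1/288
S = 1/288
C² = P²·S² = 9/22 ; C = +0.639602

+√(9/22) ≈ +0.639602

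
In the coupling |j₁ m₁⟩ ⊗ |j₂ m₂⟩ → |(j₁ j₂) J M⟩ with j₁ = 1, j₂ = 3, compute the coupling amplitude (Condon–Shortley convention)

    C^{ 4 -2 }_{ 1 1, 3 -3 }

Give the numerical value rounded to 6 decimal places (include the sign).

+√(1/28) ≈ +0.188982

j₁+j₂−J=0  J+j₁−j₂=2  J−j₁+j₂=6  j₁+j₂+J+1=9
(j₁±m₁, j₂±m₂, J±M) = (2,0,0,6,2,6)
P² = 518400/7
sum k=0..0:
  [0] +1/1440 = 1/1440
S = 1/1440
C² = P²·S² = 1/28 ; C = +0.188982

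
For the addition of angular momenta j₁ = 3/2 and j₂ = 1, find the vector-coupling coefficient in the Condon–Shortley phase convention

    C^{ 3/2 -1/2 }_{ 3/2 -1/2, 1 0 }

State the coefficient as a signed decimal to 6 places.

−√(1/15) ≈ -0.258199

j₁+j₂−J=1  J+j₁−j₂=2  J−j₁+j₂=1  j₁+j₂+J+1=5
(j₁±m₁, j₂±m₂, J±M) = (1,2,1,1,1,2)
P² = 4/15
sum k=0..1:
  [0] +1/2 = 1/2
  [1] −1/1 = -1
S = -1/2
C² = P²·S² = 1/15 ; C = -0.258199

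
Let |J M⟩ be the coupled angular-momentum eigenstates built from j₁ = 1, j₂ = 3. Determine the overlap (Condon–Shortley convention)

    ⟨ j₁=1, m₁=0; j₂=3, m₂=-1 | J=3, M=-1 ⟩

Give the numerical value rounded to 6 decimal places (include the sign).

+√(1/12) = +0.288675

triangle: 1!*1!*5!/8! = 120/40320
(j±m)!: 1!*1!*2!*4!*2!*4! = 2304
prefactor² = (2J+1)*Δ*N² = 48
  k=0: +1/(0!*1!*1!*2!*0!*3!) = 1/12
  k=1: −1/(1!*0!*0!*1!*1!*4!) = -1/24
Σ = 1/24  ⇒  CG² = 48*1/24² = 1/12
CG = +√(1/12) = +0.288675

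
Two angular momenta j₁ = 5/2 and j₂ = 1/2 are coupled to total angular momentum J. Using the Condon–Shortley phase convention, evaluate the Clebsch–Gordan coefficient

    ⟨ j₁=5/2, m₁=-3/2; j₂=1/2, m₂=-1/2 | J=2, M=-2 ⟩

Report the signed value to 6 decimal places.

j₁+j₂−J=1  J+j₁−j₂=4  J−j₁+j₂=0  j₁+j₂+J+1=6
(j₁±m₁, j₂±m₂, J±M) = (1,4,0,1,0,4)
P² = 96
sum k=0..0:
  [0] +1/24 = 1/24
S = 1/24
C² = P²·S² = 1/6 ; C = +0.408248

+0.408248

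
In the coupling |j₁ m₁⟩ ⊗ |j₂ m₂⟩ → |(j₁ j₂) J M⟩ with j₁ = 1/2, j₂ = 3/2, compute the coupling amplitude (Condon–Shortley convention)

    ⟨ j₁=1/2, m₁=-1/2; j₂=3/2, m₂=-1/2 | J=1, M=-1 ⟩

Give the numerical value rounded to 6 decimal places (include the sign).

-0.500000

√[3·1!0!2!/4! · 0!1!1!2!0!2!] = √(1)
  +(−1)^1/∏(1,0,0,0,0,2)! = -1/2  (running -1/2)
⟨..|..⟩ = √(1)·(-1/2) = -0.500000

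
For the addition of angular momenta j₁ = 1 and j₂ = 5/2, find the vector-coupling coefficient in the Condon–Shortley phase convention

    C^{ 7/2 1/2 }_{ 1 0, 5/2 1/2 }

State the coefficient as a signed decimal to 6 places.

j₁+j₂−J=0  J+j₁−j₂=2  J−j₁+j₂=5  j₁+j₂+J+1=8
(j₁±m₁, j₂±m₂, J±M) = (1,1,3,2,4,3)
P² = 576/7
sum k=0..0:
  [0] +1/12 = 1/12
S = 1/12
C² = P²·S² = 4/7 ; C = +0.755929

+0.755929  (= +√(4/7))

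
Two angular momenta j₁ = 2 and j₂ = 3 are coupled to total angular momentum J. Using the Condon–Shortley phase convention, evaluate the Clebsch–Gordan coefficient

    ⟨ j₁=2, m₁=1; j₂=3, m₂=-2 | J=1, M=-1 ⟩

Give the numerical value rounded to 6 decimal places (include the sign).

-0.534522

√[3·4!0!2!/7! · 3!1!1!5!0!2!] = √(288/7)
  +(−1)^1/∏(1,3,0,0,0,2)! = -1/12  (running -1/12)
⟨..|..⟩ = √(288/7)·(-1/12) = -0.534522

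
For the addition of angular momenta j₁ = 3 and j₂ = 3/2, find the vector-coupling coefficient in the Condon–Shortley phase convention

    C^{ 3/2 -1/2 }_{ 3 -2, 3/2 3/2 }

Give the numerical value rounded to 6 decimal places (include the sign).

√[4·3!3!0!/7! · 1!5!3!0!1!2!] = √(288/7)
  +(−1)^3/∏(3,0,2,0,1,0)! = -1/12  (running -1/12)
⟨..|..⟩ = √(288/7)·(-1/12) = -0.534522

-0.534522  (= −√(2/7))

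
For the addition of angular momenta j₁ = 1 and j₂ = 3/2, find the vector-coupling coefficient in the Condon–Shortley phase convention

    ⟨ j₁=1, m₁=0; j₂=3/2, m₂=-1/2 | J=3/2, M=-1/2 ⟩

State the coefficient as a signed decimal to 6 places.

√[4·1!1!2!/5! · 1!1!1!2!1!2!] = √(4/15)
  +(−1)^0/∏(0,1,1,1,0,1)! = 1  (running 1)
  +(−1)^1/∏(1,0,0,0,1,2)! = -1/2  (running 1/2)
⟨..|..⟩ = √(4/15)·(1/2) = +0.258199

+√(1/15) ≈ +0.258199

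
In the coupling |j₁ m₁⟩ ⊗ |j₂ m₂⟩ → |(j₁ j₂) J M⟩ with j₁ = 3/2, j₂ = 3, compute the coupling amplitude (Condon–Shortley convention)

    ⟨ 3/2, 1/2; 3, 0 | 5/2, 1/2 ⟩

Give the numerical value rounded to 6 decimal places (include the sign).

-0.414039

√[6·2!1!4!/8! · 2!1!3!3!3!2!] = √(216/35)
  +(−1)^0/∏(0,2,1,3,0,1)! = 1/12  (running 1/12)
  +(−1)^1/∏(1,1,0,2,1,2)! = -1/4  (running -1/6)
⟨..|..⟩ = √(216/35)·(-1/6) = -0.414039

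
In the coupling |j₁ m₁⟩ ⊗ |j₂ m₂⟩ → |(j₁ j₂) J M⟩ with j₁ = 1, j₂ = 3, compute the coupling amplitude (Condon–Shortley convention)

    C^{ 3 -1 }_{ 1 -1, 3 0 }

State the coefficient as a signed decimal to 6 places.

-0.707107  (= −√(1/2))

j₁+j₂−J=1  J+j₁−j₂=1  J−j₁+j₂=5  j₁+j₂+J+1=8
(j₁±m₁, j₂±m₂, J±M) = (0,2,3,3,2,4)
P² = 72
sum k=1..1:
  [1] −1/12 = -1/12
S = -1/12
C² = P²·S² = 1/2 ; C = -0.707107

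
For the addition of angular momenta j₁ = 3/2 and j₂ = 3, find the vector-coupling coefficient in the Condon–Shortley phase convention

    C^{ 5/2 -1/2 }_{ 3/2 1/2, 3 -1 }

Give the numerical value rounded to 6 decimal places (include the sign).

√[6·2!1!4!/8! · 2!1!2!4!2!3!] = √(288/35)
  +(−1)^0/∏(0,2,1,2,0,2)! = 1/8  (running 1/8)
  +(−1)^1/∏(1,1,0,1,1,3)! = -1/6  (running -1/24)
⟨..|..⟩ = √(288/35)·(-1/24) = -0.119523

-0.119523  (= −√(1/70))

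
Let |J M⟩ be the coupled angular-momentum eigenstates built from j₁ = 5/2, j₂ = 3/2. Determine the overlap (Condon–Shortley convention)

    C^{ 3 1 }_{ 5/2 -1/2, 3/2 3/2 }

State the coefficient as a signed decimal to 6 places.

√[7·1!4!2!/8! · 2!3!3!0!4!2!] = √(144/5)
  +(−1)^1/∏(1,0,2,2,2,0)! = -1/8  (running -1/8)
⟨..|..⟩ = √(144/5)·(-1/8) = -0.670820

−√(9/20) = -0.670820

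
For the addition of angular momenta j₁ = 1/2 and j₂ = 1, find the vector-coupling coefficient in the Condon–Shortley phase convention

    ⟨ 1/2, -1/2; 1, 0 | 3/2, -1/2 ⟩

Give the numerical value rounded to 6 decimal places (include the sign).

+0.816497  (= +√(2/3))

triangle: 0!×1!×2!/4! = 2/24
(j±m)!: 0!×1!×1!×1!×1!×2! = 2
prefactor² = (2J+1)×Δ×N² = 2/3
  k=0: +1/(0!×0!×1!×1!×0!×1!) = 1
Σ = 1  ⇒  CG² = 2/3×1² = 2/3
CG = +√(2/3) = +0.816497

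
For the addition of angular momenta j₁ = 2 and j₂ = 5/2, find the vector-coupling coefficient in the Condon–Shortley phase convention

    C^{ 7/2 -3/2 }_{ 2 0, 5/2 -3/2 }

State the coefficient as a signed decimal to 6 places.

√[8·1!3!4!/9! · 2!2!1!4!2!5!] = √(512/7)
  +(−1)^0/∏(0,1,2,1,1,3)! = 1/12  (running 1/12)
  +(−1)^1/∏(1,0,1,0,2,4)! = -1/48  (running 1/16)
⟨..|..⟩ = √(512/7)·(1/16) = +0.534522

+√(2/7) = +0.534522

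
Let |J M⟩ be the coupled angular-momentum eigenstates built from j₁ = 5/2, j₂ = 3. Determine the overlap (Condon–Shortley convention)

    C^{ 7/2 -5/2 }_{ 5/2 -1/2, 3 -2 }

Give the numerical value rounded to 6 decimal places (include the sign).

−√(2/63) ≈ -0.178174

triangle: 2!*3!*4!/10! = 288/3628800
(j±m)!: 2!*3!*1!*5!*1!*6! = 1036800
prefactor² = (2J+1)*Δ*N² = 4608/7
  k=0: +1/(0!*2!*3!*1!*0!*3!) = 1/72
  k=1: −1/(1!*1!*2!*0!*1!*4!) = -1/48
Σ = -1/144  ⇒  CG² = 4608/7*(-1/144)² = 2/63
CG = −√(2/63) = -0.178174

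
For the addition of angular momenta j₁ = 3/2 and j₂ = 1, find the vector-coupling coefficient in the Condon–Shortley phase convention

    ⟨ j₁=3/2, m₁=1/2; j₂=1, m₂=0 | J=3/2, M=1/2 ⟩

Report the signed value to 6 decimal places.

+0.258199  (= +√(1/15))

√[4·1!2!1!/5! · 2!1!1!1!2!1!] = √(4/15)
  +(−1)^0/∏(0,1,1,1,1,0)! = 1  (running 1)
  +(−1)^1/∏(1,0,0,0,2,1)! = -1/2  (running 1/2)
⟨..|..⟩ = √(4/15)·(1/2) = +0.258199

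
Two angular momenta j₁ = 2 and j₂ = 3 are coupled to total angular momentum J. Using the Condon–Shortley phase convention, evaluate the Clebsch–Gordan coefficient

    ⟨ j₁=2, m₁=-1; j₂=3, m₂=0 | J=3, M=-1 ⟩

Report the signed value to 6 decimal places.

j₁+j₂−J=2  J+j₁−j₂=2  J−j₁+j₂=4  j₁+j₂+J+1=9
(j₁±m₁, j₂±m₂, J±M) = (1,3,3,3,2,4)
P² = 96/5
sum k=1..2:
  [1] −1/8 = -1/8
  [2] +1/12 = 1/12
S = -1/24
C² = P²·S² = 1/30 ; C = -0.182574

−√(1/30) = -0.182574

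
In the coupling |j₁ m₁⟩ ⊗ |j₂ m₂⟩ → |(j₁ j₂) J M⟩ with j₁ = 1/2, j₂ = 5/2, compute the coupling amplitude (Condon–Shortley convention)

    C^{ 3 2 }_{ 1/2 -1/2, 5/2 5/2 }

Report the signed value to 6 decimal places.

+√(1/6) = +0.408248

triangle: 0!×1!×5!/7! = 120/5040
(j±m)!: 0!×1!×5!×0!×5!×1! = 14400
prefactor² = (2J+1)×Δ×N² = 2400
  k=0: +1/(0!×0!×1!×5!×0!×0!) = 1/120
Σ = 1/120  ⇒  CG² = 2400×1/120² = 1/6
CG = +√(1/6) = +0.408248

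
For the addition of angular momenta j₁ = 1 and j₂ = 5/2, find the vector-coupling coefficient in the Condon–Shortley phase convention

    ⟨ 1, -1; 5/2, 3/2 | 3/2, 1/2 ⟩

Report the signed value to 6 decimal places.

triangle: 2!·0!·3!/6! = 12/720
(j±m)!: 0!·2!·4!·1!·2!·1! = 96
prefactor² = (2J+1)·Δ·N² = 32/5
  k=2: +1/(2!·0!·0!·2!·0!·1!) = 1/4
Σ = 1/4  ⇒  CG² = 32/5·1/4² = 2/5
CG = +√(2/5) = +0.632456

+√(2/5) = +0.632456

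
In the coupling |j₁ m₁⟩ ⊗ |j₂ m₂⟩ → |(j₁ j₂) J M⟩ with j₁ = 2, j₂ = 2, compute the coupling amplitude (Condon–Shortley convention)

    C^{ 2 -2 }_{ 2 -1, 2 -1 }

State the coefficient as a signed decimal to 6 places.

√[5·2!2!2!/7! · 1!3!1!3!0!4!] = √(48/7)
  +(−1)^1/∏(1,1,2,0,0,2)! = -1/4  (running -1/4)
⟨..|..⟩ = √(48/7)·(-1/4) = -0.654654

−√(3/7) ≈ -0.654654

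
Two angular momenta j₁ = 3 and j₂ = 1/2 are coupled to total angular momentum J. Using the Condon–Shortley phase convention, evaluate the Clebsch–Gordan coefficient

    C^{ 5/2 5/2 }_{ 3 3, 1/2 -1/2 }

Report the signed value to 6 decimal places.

triangle: 1!·5!·0!/7! = 120/5040
(j±m)!: 6!·0!·0!·1!·5!·0! = 86400
prefactor² = (2J+1)·Δ·N² = 86400/7
  k=0: +1/(0!·1!·0!·0!·5!·0!) = 1/120
Σ = 1/120  ⇒  CG² = 86400/7·1/120² = 6/7
CG = +√(6/7) = +0.925820

+√(6/7) ≈ +0.925820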